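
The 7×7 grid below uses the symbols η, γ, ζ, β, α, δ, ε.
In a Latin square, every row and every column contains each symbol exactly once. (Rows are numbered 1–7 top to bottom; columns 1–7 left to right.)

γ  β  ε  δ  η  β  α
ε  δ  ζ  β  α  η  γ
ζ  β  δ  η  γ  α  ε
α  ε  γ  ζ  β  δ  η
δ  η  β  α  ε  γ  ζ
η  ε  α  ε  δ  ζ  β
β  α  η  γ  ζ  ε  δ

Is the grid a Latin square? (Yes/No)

Row 6 contains ε twice (at columns 2 and 4); row 1 is also not a permutation.

No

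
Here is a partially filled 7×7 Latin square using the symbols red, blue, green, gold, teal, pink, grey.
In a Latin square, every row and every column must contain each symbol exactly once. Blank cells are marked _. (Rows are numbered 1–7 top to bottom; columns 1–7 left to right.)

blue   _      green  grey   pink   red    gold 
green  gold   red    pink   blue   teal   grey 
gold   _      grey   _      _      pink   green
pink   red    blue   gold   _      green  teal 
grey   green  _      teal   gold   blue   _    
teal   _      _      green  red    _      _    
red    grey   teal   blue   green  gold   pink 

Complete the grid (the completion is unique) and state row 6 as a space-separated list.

teal pink gold green red grey blue

Row 6, column 6: row 6 has {red, green, teal} and column 6 has {red, blue, green, gold, teal, pink}, leaving only grey.
Row 6, column 7: row 6 has {red, green, teal, grey} and column 7 has {green, gold, teal, pink, grey}, leaving only blue.
Row 6, column 2: row 6 has {red, blue, green, teal, grey} and column 2 has {red, green, gold, grey}, leaving only pink.
Row 6, column 3: row 6 has {red, blue, green, teal, pink, grey} and column 3 has {red, blue, green, teal, grey}, leaving only gold.
So row 6 reads: teal pink gold green red grey blue.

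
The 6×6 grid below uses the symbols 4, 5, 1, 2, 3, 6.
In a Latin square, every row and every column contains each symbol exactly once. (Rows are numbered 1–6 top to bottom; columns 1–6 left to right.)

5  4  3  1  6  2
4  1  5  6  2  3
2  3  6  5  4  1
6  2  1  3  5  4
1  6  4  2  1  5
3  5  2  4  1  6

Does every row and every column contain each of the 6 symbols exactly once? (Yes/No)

Row 5 contains 1 twice (at columns 1 and 5), so it is not a permutation.

No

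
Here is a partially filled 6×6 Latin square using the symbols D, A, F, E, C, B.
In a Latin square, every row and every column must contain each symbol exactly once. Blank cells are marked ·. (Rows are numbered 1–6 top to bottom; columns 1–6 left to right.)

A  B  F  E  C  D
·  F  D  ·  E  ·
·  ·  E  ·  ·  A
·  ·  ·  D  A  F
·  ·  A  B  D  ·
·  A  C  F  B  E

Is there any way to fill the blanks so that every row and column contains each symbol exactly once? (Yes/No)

Yes

No row or column among the givens repeats a symbol, and propagating forced cells runs into no contradiction.
One valid completion exists (for instance, A B F E C D / C F D A E B / B D E C F A / E C B D A F / F E A B D C / D A C F B E).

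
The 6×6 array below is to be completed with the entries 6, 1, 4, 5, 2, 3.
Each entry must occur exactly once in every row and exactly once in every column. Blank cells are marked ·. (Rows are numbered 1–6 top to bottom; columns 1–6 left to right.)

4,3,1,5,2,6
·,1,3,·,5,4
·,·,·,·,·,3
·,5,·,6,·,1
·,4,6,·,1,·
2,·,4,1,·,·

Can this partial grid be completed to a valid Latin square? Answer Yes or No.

Yes

No row or column among the givens repeats a symbol, and propagating forced cells runs into no contradiction.
One valid completion exists (for instance, 4 3 1 5 2 6 / 6 1 3 2 5 4 / 1 2 5 4 6 3 / 3 5 2 6 4 1 / 5 4 6 3 1 2 / 2 6 4 1 3 5).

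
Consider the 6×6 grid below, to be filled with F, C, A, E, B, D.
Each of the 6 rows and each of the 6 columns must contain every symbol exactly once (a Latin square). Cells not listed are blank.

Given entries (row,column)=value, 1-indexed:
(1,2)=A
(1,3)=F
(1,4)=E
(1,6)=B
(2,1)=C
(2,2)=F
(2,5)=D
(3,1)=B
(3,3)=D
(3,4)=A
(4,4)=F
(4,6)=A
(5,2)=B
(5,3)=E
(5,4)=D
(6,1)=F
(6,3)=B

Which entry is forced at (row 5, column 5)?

F

Row 1, column 1: row 1 has {F, A, E, B} and column 1 has {F, C, B}, leaving only D.
Row 1, column 5: row 1 has {F, A, E, B, D} and column 5 has {D}, leaving only C.
Row 2, column 3: row 2 has {F, C, D} and column 3 has {F, E, B, D}, leaving only A.
Row 2, column 4: row 2 has {F, C, A, D} and column 4 has {F, A, E, D}, leaving only B.
Row 2, column 6: row 2 has {F, C, A, B, D} and column 6 has {A, B}, leaving only E.
Row 4, column 1: row 4 has {F, A} and column 1 has {F, C, B, D}, leaving only E.
Row 4, column 3: row 4 has {F, A, E} and column 3 has {F, A, E, B, D}, leaving only C.
Row 4, column 2: row 4 has {F, C, A, E} and column 2 has {F, A, B}, leaving only D.
Row 4, column 5: row 4 has {F, C, A, E, D} and column 5 has {C, D}, leaving only B.
Row 5, column 1: row 5 has {E, B, D} and column 1 has {F, C, E, B, D}, leaving only A.
Row 5 already has {A, E, B, D} and column 5 already has {C, B, D}, so row 5, column 5 must be F.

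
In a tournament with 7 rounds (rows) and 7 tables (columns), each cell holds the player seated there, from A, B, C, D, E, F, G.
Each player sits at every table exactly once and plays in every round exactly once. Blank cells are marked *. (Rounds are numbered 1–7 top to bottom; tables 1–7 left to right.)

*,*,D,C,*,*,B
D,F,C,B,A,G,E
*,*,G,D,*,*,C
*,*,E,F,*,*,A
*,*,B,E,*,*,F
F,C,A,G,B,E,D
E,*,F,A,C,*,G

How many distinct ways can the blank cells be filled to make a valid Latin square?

Round 1, table 1: eliminating its round and table leaves {A, G}.
Round 1, table 2: eliminating its round and table leaves {A, E, G}.
Round 1, table 5: eliminating its round and table leaves {E, F, G}.
Round 1, table 6: eliminating its round and table leaves {A, F}.
Round 3, table 1: eliminating its round and table leaves {A, B}.
Round 3, table 2: eliminating its round and table leaves {A, B, E}.
Round 3, table 5: eliminating its round and table leaves {E, F}.
Round 3, table 6: eliminating its round and table leaves {A, B, F}.
Round 4, table 1: eliminating its round and table leaves {B, C, G}.
Round 4, table 2: eliminating its round and table leaves {B, D, G}.
Round 4, table 5: eliminating its round and table leaves {D, G}.
Round 4, table 6: eliminating its round and table leaves {B, C, D}.
Round 5, table 1: eliminating its round and table leaves {A, C, G}.
Round 5, table 2: eliminating its round and table leaves {A, D, G}.
Round 5, table 5: eliminating its round and table leaves {D, G}.
Round 5, table 6: eliminating its round and table leaves {A, C, D}.
Round 7, table 2: eliminating its round and table leaves {B, D}.
Round 7, table 6: eliminating its round and table leaves {B, D}.
Enumerating the assignments across these blanks that avoid any round or table repeat gives 12 completions.

12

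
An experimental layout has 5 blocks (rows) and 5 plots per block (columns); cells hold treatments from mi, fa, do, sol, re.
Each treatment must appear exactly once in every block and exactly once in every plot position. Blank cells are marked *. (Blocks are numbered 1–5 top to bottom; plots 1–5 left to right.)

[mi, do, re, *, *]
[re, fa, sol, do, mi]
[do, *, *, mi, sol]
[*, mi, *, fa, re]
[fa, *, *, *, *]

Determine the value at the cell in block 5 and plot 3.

Block 1, plot 4: block 1 has {mi, do, re} and plot 4 has {mi, fa, do}, leaving only sol.
Block 1, plot 5: block 1 has {mi, do, sol, re} and plot 5 has {mi, sol, re}, leaving only fa.
Block 3, plot 2: block 3 has {mi, do, sol} and plot 2 has {mi, fa, do}, leaving only re.
Block 3, plot 3: block 3 has {mi, do, sol, re} and plot 3 has {sol, re}, leaving only fa.
Block 4, plot 1: block 4 has {mi, fa, re} and plot 1 has {mi, fa, do, re}, leaving only sol.
Block 4, plot 3: block 4 has {mi, fa, sol, re} and plot 3 has {fa, sol, re}, leaving only do.
Block 5 already has {fa} and plot 3 already has {fa, do, sol, re}, so block 5, plot 3 must be mi.

mi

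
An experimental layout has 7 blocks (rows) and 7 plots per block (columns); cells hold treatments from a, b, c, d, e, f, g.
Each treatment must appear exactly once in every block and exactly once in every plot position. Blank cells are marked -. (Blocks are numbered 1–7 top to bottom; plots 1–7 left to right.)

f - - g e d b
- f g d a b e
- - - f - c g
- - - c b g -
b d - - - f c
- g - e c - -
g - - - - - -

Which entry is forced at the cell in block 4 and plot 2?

Block 2, plot 1: block 2 has {a, b, d, e, f, g} and plot 1 has {b, f, g}, leaving only c.
Block 3, plot 5: block 3 has {c, f, g} and plot 5 has {a, b, c, e}, leaving only d.
Block 5, plot 4: block 5 has {b, c, d, f} and plot 4 has {c, d, e, f, g}, leaving only a.
Block 5, plot 3: block 5 has {a, b, c, d, f} and plot 3 has {g}, leaving only e.
Block 5, plot 5: block 5 has {a, b, c, d, e, f} and plot 5 has {a, b, c, d, e}, leaving only g.
Block 6, plot 6: block 6 has {c, e, g} and plot 6 has {b, c, d, f, g}, leaving only a.
Block 6, plot 1: block 6 has {a, c, e, g} and plot 1 has {b, c, f, g}, leaving only d.
Block 6, plot 7: block 6 has {a, c, d, e, g} and plot 7 has {b, c, e, g}, leaving only f.
Block 6, plot 3: block 6 has {a, c, d, e, f, g} and plot 3 has {e, g}, leaving only b.
Block 3, plot 3: block 3 has {c, d, f, g} and plot 3 has {b, e, g}, leaving only a.
Block 1, plot 3: block 1 has {b, d, e, f, g} and plot 3 has {a, b, e, g}, leaving only c.
Block 1, plot 2: block 1 has {b, c, d, e, f, g} and plot 2 has {d, f, g}, leaving only a.
Block 4 already has {b, c, g} and plot 2 already has {a, d, f, g}, so block 4, plot 2 must be e.

e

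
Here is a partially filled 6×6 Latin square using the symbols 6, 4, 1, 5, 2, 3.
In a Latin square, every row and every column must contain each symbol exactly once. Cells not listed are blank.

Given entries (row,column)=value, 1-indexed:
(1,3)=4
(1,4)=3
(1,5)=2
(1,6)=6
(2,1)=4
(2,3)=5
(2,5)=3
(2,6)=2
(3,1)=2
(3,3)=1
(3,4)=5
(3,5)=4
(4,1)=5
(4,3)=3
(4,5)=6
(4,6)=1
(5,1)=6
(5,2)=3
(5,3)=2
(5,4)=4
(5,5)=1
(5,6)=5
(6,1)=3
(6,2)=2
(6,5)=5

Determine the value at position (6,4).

1

Row 1, column 1: row 1 has {6, 4, 2, 3} and column 1 has {6, 4, 5, 2, 3}, leaving only 1.
Row 1, column 2: row 1 has {6, 4, 1, 2, 3} and column 2 has {2, 3}, leaving only 5.
Row 3, column 2: row 3 has {4, 1, 5, 2} and column 2 has {5, 2, 3}, leaving only 6.
Row 2, column 2: row 2 has {4, 5, 2, 3} and column 2 has {6, 5, 2, 3}, leaving only 1.
Row 2, column 4: row 2 has {4, 1, 5, 2, 3} and column 4 has {4, 5, 3}, leaving only 6.
Row 6 already has {5, 2, 3} and column 4 already has {6, 4, 5, 3}, so row 6, column 4 must be 1.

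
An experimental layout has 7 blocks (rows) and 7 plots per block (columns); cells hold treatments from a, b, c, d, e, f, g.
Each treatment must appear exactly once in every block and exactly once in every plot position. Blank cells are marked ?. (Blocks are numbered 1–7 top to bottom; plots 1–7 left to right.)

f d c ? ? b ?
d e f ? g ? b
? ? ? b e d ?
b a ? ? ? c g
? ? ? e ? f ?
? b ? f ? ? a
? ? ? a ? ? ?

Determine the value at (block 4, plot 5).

Block 1, plot 4: block 1 has {b, c, d, f} and plot 4 has {a, b, e, f}, leaving only g.
Block 1, plot 5: block 1 has {b, c, d, f, g} and plot 5 has {e, g}, leaving only a.
Block 1, plot 7: block 1 has {a, b, c, d, f, g} and plot 7 has {a, b, g}, leaving only e.
Block 2, plot 4: block 2 has {b, d, e, f, g} and plot 4 has {a, b, e, f, g}, leaving only c.
Block 2, plot 6: block 2 has {b, c, d, e, f, g} and plot 6 has {b, c, d, f}, leaving only a.
Block 4, plot 4: block 4 has {a, b, c, g} and plot 4 has {a, b, c, e, f, g}, leaving only d.
Block 4 already has {a, b, c, d, g} and plot 5 already has {a, e, g}, so block 4, plot 5 must be f.

f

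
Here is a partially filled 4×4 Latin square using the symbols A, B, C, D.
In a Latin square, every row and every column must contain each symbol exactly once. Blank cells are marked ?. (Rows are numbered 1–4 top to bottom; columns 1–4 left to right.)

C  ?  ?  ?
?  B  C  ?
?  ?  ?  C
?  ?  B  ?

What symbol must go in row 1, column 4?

B

Row 1, column 4 is narrowed to {A, B, D}.
If it were A, then row 1, column 3 would be left with no valid symbol.
If it were D, then row 1, column 3 would be left with no valid symbol.
So row 1, column 4 must be B.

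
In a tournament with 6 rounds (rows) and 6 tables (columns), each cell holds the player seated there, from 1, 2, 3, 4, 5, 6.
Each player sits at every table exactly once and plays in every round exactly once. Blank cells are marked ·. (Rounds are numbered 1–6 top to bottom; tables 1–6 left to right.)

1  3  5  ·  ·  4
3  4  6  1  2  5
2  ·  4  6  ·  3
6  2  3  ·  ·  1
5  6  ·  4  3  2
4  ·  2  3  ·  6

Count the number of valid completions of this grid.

Round 1, table 4: eliminating its round and table leaves {2}.
Round 1, table 5: eliminating its round and table leaves {6}.
Round 3, table 2: eliminating its round and table leaves {1, 5}.
Round 3, table 5: eliminating its round and table leaves {1, 5}.
Round 4, table 4: eliminating its round and table leaves {5}.
Round 4, table 5: eliminating its round and table leaves {4, 5}.
Round 5, table 3: eliminating its round and table leaves {1}.
Round 6, table 2: eliminating its round and table leaves {1, 5}.
Round 6, table 5: eliminating its round and table leaves {1, 5}.
Enumerating the assignments across these blanks that avoid any round or table repeat gives 2 completions.

2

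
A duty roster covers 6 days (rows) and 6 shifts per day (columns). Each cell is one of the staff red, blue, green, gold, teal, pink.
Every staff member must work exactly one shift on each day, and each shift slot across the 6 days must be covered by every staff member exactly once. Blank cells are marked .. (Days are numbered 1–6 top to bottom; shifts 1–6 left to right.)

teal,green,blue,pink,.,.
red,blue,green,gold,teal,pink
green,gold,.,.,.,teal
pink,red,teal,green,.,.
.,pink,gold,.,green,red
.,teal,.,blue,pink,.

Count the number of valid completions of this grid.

Day 1, shift 5: eliminating its day and shift leaves {red, gold}.
Day 1, shift 6: eliminating its day and shift leaves {gold}.
Day 3, shift 3: eliminating its day and shift leaves {red, pink}.
Day 3, shift 4: eliminating its day and shift leaves {red}.
Day 3, shift 5: eliminating its day and shift leaves {red, blue}.
Day 4, shift 5: eliminating its day and shift leaves {blue, gold}.
Day 4, shift 6: eliminating its day and shift leaves {blue, gold}.
Day 5, shift 1: eliminating its day and shift leaves {blue}.
Day 5, shift 4: eliminating its day and shift leaves {teal}.
Day 6, shift 1: eliminating its day and shift leaves {gold}.
Day 6, shift 3: eliminating its day and shift leaves {red}.
Day 6, shift 6: eliminating its day and shift leaves {green, gold}.
Only one assignment across all blanks avoids any day or shift repeat, giving 1 completion.

1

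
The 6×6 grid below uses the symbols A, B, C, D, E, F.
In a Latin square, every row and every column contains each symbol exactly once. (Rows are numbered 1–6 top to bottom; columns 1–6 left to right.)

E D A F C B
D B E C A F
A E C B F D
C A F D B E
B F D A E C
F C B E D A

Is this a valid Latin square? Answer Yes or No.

Each row is a permutation of the 6 symbols, and so is each column.

Yes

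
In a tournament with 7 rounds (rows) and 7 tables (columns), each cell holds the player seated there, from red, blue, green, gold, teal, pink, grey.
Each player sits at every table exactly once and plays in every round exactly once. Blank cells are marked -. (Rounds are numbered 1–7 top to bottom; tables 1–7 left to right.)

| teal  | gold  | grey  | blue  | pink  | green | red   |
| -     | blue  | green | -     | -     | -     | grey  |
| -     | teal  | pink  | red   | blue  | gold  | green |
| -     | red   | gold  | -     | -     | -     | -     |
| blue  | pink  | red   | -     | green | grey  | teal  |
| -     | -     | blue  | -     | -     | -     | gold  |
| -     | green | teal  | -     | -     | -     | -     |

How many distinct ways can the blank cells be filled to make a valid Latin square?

14

Round 2, table 1: eliminating its round and table leaves {red, gold, pink}.
Round 2, table 4: eliminating its round and table leaves {gold, teal, pink}.
Round 2, table 5: eliminating its round and table leaves {red, gold, teal}.
Round 2, table 6: eliminating its round and table leaves {red, teal, pink}.
Round 3, table 1: eliminating its round and table leaves {grey}.
Round 4, table 1: eliminating its round and table leaves {green, pink, grey}.
Round 4, table 4: eliminating its round and table leaves {green, teal, pink, grey}.
Round 4, table 5: eliminating its round and table leaves {teal, grey}.
Round 4, table 6: eliminating its round and table leaves {blue, teal, pink}.
Round 4, table 7: eliminating its round and table leaves {blue, pink}.
Round 5, table 4: eliminating its round and table leaves {gold}.
Round 6, table 1: eliminating its round and table leaves {red, green, pink, grey}.
Round 6, table 2: eliminating its round and table leaves {grey}.
Round 6, table 4: eliminating its round and table leaves {green, teal, pink, grey}.
Round 6, table 5: eliminating its round and table leaves {red, teal, grey}.
Round 6, table 6: eliminating its round and table leaves {red, teal, pink}.
Round 7, table 1: eliminating its round and table leaves {red, gold, pink, grey}.
Round 7, table 4: eliminating its round and table leaves {gold, pink, grey}.
Round 7, table 5: eliminating its round and table leaves {red, gold, grey}.
Round 7, table 6: eliminating its round and table leaves {red, blue, pink}.
Round 7, table 7: eliminating its round and table leaves {blue, pink}.
Enumerating the assignments across these blanks that avoid any round or table repeat gives 14 completions.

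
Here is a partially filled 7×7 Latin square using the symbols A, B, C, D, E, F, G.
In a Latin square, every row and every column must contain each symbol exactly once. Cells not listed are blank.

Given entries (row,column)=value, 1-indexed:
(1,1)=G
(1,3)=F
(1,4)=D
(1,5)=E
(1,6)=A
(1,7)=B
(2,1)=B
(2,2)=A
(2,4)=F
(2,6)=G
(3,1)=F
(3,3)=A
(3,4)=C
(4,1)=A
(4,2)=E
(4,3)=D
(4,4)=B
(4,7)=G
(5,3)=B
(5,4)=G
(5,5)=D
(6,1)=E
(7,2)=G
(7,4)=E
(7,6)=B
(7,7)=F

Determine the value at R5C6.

Row 1, column 2: row 1 has {A, B, D, E, F, G} and column 2 has {A, E, G}, leaving only C.
Row 2, column 5: row 2 has {A, B, F, G} and column 5 has {D, E}, leaving only C.
Row 2, column 3: row 2 has {A, B, C, F, G} and column 3 has {A, B, D, F}, leaving only E.
Row 2, column 7: row 2 has {A, B, C, E, F, G} and column 7 has {B, F, G}, leaving only D.
Row 3, column 7: row 3 has {A, C, F} and column 7 has {B, D, F, G}, leaving only E.
Row 3, column 6: row 3 has {A, C, E, F} and column 6 has {A, B, G}, leaving only D.
Row 3, column 2: row 3 has {A, C, D, E, F} and column 2 has {A, C, E, G}, leaving only B.
Row 3, column 5: row 3 has {A, B, C, D, E, F} and column 5 has {C, D, E}, leaving only G.
Row 4, column 5: row 4 has {A, B, D, E, G} and column 5 has {C, D, E, G}, leaving only F.
Row 4, column 6: row 4 has {A, B, D, E, F, G} and column 6 has {A, B, D, G}, leaving only C.
Row 5, column 1: row 5 has {B, D, G} and column 1 has {A, B, E, F, G}, leaving only C.
Row 5, column 2: row 5 has {B, C, D, G} and column 2 has {A, B, C, E, G}, leaving only F.
Row 5 already has {B, C, D, F, G} and column 6 already has {A, B, C, D, G}, so row 5, column 6 must be E.

E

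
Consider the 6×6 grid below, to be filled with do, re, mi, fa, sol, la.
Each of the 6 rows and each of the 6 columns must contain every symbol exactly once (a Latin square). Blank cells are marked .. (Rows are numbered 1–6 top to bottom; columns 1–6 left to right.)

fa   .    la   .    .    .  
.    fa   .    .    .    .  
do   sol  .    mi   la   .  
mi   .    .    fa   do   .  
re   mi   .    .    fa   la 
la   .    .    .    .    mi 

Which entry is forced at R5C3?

Row 2, column 1: row 2 has {fa} and column 1 has {do, re, mi, fa, la}, leaving only sol.
Row 5, column 3 is narrowed to {do, sol}.
If it were sol, then row 4, column 6 would be left with no valid symbol.
So row 5, column 3 must be do.

do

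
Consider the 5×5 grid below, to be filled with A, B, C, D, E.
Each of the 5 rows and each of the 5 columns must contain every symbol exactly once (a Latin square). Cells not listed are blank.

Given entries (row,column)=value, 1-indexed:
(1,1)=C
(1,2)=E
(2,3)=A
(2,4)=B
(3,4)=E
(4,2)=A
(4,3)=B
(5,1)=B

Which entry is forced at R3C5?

D

Row 1, column 3: row 1 has {C, E} and column 3 has {A, B}, leaving only D.
Row 1, column 4: row 1 has {C, D, E} and column 4 has {B, E}, leaving only A.
Row 1, column 5: row 1 has {A, C, D, E} and column 5 has {}, leaving only B.
Row 3, column 3: row 3 has {E} and column 3 has {A, B, D}, leaving only C.
Row 5, column 3: row 5 has {B} and column 3 has {A, B, C, D}, leaving only E.
Row 3, column 5 is narrowed to {A, D}.
If it were A, then row 4, column 1 would be left with no valid symbol.
So row 3, column 5 must be D.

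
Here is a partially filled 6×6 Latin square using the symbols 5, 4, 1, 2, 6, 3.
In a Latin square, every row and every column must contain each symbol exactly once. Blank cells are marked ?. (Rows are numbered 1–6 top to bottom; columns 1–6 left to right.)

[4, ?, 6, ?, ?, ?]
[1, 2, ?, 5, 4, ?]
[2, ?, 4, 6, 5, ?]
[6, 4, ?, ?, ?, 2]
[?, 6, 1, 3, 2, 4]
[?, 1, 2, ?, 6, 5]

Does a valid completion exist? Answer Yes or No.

No row or column among the givens repeats a symbol, and propagating forced cells runs into no contradiction.
One valid completion exists (for instance, 4 5 6 2 1 3 / 1 2 3 5 4 6 / 2 3 4 6 5 1 / 6 4 5 1 3 2 / 5 6 1 3 2 4 / 3 1 2 4 6 5).

Yes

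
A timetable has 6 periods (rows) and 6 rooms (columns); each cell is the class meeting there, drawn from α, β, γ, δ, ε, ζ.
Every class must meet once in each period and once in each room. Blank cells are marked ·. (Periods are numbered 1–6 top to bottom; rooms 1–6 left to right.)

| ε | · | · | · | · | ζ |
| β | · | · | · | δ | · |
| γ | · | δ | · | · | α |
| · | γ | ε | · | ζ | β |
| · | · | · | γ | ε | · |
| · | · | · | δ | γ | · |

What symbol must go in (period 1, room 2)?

δ

Period 3, room 5: period 3 has {α, γ, δ} and room 5 has {γ, δ, ε, ζ}, leaving only β.
Period 1, room 5: period 1 has {ε, ζ} and room 5 has {β, γ, δ, ε, ζ}, leaving only α.
Period 1, room 4: period 1 has {α, ε, ζ} and room 4 has {γ, δ}, leaving only β.
Period 1 already has {α, β, ε, ζ} and room 2 already has {γ}, so period 1, room 2 must be δ.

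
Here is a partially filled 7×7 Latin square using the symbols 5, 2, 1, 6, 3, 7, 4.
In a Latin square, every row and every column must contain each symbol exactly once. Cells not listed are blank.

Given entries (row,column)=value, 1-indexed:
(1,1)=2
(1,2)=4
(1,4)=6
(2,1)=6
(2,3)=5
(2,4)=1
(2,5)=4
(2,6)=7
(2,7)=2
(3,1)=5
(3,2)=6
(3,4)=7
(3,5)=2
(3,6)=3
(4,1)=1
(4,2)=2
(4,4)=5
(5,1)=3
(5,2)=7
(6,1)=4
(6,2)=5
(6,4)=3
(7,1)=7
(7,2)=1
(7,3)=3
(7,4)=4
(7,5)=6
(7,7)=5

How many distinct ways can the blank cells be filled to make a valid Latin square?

7

Row 1, column 3: eliminating its row and column leaves {1, 7}.
Row 1, column 5: eliminating its row and column leaves {5, 1, 3, 7}.
Row 1, column 6: eliminating its row and column leaves {5, 1}.
Row 1, column 7: eliminating its row and column leaves {1, 3, 7}.
Row 2, column 2: eliminating its row and column leaves {3}.
Row 3, column 3: eliminating its row and column leaves {1, 4}.
Row 3, column 7: eliminating its row and column leaves {1, 4}.
Row 4, column 3: eliminating its row and column leaves {6, 7, 4}.
Row 4, column 5: eliminating its row and column leaves {3, 7}.
Row 4, column 6: eliminating its row and column leaves {6, 4}.
Row 4, column 7: eliminating its row and column leaves {6, 3, 7, 4}.
Row 5, column 3: eliminating its row and column leaves {2, 1, 6, 4}.
Row 5, column 4: eliminating its row and column leaves {2}.
Row 5, column 5: eliminating its row and column leaves {5, 1}.
Row 5, column 6: eliminating its row and column leaves {5, 2, 1, 6, 4}.
Row 5, column 7: eliminating its row and column leaves {1, 6, 4}.
Row 6, column 3: eliminating its row and column leaves {2, 1, 6, 7}.
Row 6, column 5: eliminating its row and column leaves {1, 7}.
Row 6, column 6: eliminating its row and column leaves {2, 1, 6}.
Row 6, column 7: eliminating its row and column leaves {1, 6, 7}.
Row 7, column 6: eliminating its row and column leaves {2}.
Enumerating the assignments across these blanks that avoid any row or column repeat gives 7 completions.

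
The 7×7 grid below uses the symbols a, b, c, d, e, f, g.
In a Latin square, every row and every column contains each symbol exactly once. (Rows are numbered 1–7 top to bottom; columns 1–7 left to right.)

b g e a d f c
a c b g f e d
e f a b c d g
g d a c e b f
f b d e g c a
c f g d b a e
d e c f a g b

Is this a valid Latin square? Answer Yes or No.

Every row is a permutation, but column 2 contains f twice (at rows 3 and 6).

No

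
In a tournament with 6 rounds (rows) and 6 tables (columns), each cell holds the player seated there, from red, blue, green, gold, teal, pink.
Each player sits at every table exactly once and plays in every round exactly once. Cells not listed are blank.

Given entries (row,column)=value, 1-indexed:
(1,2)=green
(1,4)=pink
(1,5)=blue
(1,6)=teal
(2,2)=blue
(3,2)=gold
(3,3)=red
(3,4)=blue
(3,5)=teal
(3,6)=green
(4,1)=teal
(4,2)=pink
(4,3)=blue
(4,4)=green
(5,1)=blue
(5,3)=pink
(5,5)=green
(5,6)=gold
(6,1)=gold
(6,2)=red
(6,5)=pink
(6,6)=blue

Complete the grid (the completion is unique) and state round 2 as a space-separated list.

Round 1, table 1: round 1 has {blue, green, teal, pink} and table 1 has {blue, gold, teal}, leaving only red.
Round 1, table 3: round 1 has {red, blue, green, teal, pink} and table 3 has {red, blue, pink}, leaving only gold.
Round 3, table 1: round 3 has {red, blue, green, gold, teal} and table 1 has {red, blue, gold, teal}, leaving only pink.
Round 2, table 1: round 2 has {blue} and table 1 has {red, blue, gold, teal, pink}, leaving only green.
Round 2, table 3: round 2 has {blue, green} and table 3 has {red, blue, gold, pink}, leaving only teal.
Round 4, table 6: round 4 has {blue, green, teal, pink} and table 6 has {blue, green, gold, teal}, leaving only red.
Round 2, table 6: round 2 has {blue, green, teal} and table 6 has {red, blue, green, gold, teal}, leaving only pink.
Round 4, table 5: round 4 has {red, blue, green, teal, pink} and table 5 has {blue, green, teal, pink}, leaving only gold.
Round 2, table 5: round 2 has {blue, green, teal, pink} and table 5 has {blue, green, gold, teal, pink}, leaving only red.
Round 2, table 4: round 2 has {red, blue, green, teal, pink} and table 4 has {blue, green, pink}, leaving only gold.
So round 2 reads: green blue teal gold red pink.

green blue teal gold red pink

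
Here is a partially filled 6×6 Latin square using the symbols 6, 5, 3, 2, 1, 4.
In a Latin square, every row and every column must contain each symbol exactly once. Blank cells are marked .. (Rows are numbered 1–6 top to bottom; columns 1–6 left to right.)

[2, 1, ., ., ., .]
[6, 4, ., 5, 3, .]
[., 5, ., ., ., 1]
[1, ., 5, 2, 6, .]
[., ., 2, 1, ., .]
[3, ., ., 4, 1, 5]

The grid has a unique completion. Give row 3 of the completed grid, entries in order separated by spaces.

4 5 3 6 2 1

Row 3, column 1: row 3 has {5, 1} and column 1 has {6, 3, 2, 1}, leaving only 4.
Row 3, column 5: row 3 has {5, 1, 4} and column 5 has {6, 3, 1}, leaving only 2.
Row 2, column 3: row 2 has {6, 5, 3, 4} and column 3 has {5, 2}, leaving only 1.
Row 2, column 6: row 2 has {6, 5, 3, 1, 4} and column 6 has {5, 1}, leaving only 2.
Row 4, column 2: row 4 has {6, 5, 2, 1} and column 2 has {5, 1, 4}, leaving only 3.
Row 4, column 6: row 4 has {6, 5, 3, 2, 1} and column 6 has {5, 2, 1}, leaving only 4.
Row 5, column 1: row 5 has {2, 1} and column 1 has {6, 3, 2, 1, 4}, leaving only 5.
Row 5, column 2: row 5 has {5, 2, 1} and column 2 has {5, 3, 1, 4}, leaving only 6.
Row 5, column 5: row 5 has {6, 5, 2, 1} and column 5 has {6, 3, 2, 1}, leaving only 4.
Row 1, column 5: row 1 has {2, 1} and column 5 has {6, 3, 2, 1, 4}, leaving only 5.
Row 5, column 6: row 5 has {6, 5, 2, 1, 4} and column 6 has {5, 2, 1, 4}, leaving only 3.
Row 1, column 6: row 1 has {5, 2, 1} and column 6 has {5, 3, 2, 1, 4}, leaving only 6.
Row 1, column 4: row 1 has {6, 5, 2, 1} and column 4 has {5, 2, 1, 4}, leaving only 3.
Row 3, column 4: row 3 has {5, 2, 1, 4} and column 4 has {5, 3, 2, 1, 4}, leaving only 6.
Row 3, column 3: row 3 has {6, 5, 2, 1, 4} and column 3 has {5, 2, 1}, leaving only 3.
So row 3 reads: 4 5 3 6 2 1.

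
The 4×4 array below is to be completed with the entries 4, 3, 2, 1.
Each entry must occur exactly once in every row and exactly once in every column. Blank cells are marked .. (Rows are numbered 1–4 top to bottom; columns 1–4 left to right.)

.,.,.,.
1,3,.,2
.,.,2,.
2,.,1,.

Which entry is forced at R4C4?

Row 2, column 3: row 2 has {3, 2, 1} and column 3 has {2, 1}, leaving only 4.
Row 1, column 3: row 1 has {} and column 3 has {4, 2, 1}, leaving only 3.
Row 1, column 1: row 1 has {3} and column 1 has {2, 1}, leaving only 4.
Row 1, column 4: row 1 has {4, 3} and column 4 has {2}, leaving only 1.
Row 1, column 2: row 1 has {4, 3, 1} and column 2 has {3}, leaving only 2.
Row 3, column 1: row 3 has {2} and column 1 has {4, 2, 1}, leaving only 3.
Row 3, column 4: row 3 has {3, 2} and column 4 has {2, 1}, leaving only 4.
Row 4 already has {2, 1} and column 4 already has {4, 2, 1}, so row 4, column 4 must be 3.

3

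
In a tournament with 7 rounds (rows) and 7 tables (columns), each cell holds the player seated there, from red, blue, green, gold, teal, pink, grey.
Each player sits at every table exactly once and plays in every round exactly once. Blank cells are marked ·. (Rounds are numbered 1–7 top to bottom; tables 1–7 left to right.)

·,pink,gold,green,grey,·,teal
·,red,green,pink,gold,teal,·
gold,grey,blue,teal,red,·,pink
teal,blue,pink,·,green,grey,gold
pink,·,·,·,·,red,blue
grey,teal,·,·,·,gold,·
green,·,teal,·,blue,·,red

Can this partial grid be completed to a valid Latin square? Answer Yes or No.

Yes

No round or table among the givens repeats a symbol, and propagating forced cells runs into no contradiction.
One valid completion exists (for instance, red pink gold green grey blue teal / blue red green pink gold teal grey / gold grey blue teal red green pink / teal blue pink red green grey gold / pink green grey gold teal red blue / grey teal red blue pink gold green / green gold teal grey blue pink red).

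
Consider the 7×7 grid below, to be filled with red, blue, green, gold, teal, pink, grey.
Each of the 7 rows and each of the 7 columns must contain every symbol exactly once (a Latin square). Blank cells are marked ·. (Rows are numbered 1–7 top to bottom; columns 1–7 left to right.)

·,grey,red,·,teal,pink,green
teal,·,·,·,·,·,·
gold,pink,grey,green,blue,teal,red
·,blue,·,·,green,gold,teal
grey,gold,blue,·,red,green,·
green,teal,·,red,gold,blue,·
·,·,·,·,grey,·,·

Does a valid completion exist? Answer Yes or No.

No

Row 1, column 1: row 1 has {red, green, teal, pink, grey} and column 1 has {green, gold, teal, grey}, so it must be blue.
Row 1, column 4: row 1 has {red, blue, green, teal, pink, grey} and column 4 has {red, green}, so it must be gold.
Row 2, column 5: row 2 has {teal} and column 5 has {red, blue, green, gold, teal, grey}, so it must be pink.
Row 4, column 3: row 4 has {blue, green, gold, teal} and column 3 has {red, blue, grey}, so it must be pink.
Now row 6, column 3: row 6 together with column 3 already contain {red, blue, green, gold, teal, pink, grey} — every symbol — so nothing can go there. The grid has no valid completion.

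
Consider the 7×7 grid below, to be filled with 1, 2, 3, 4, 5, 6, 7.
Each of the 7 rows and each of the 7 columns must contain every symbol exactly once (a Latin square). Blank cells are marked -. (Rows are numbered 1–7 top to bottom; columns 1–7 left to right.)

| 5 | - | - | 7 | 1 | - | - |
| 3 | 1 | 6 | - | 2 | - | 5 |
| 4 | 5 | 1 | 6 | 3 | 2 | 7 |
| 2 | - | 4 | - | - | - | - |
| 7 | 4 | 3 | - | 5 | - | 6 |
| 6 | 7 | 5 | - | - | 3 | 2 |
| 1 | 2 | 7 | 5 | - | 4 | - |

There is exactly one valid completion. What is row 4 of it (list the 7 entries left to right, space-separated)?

Row 1, column 3: row 1 has {1, 5, 7} and column 3 has {1, 3, 4, 5, 6, 7}, leaving only 2.
Row 1, column 6: row 1 has {1, 2, 5, 7} and column 6 has {2, 3, 4}, leaving only 6.
Row 1, column 2: row 1 has {1, 2, 5, 6, 7} and column 2 has {1, 2, 4, 5, 7}, leaving only 3.
Row 4, column 2: row 4 has {2, 4} and column 2 has {1, 2, 3, 4, 5, 7}, leaving only 6.
Row 4, column 5: row 4 has {2, 4, 6} and column 5 has {1, 2, 3, 5}, leaving only 7.
Row 1, column 7: row 1 has {1, 2, 3, 5, 6, 7} and column 7 has {2, 5, 6, 7}, leaving only 4.
Row 2, column 4: row 2 has {1, 2, 3, 5, 6} and column 4 has {5, 6, 7}, leaving only 4.
Row 2, column 6: row 2 has {1, 2, 3, 4, 5, 6} and column 6 has {2, 3, 4, 6}, leaving only 7.
Row 5, column 6: row 5 has {3, 4, 5, 6, 7} and column 6 has {2, 3, 4, 6, 7}, leaving only 1.
Row 4, column 6: row 4 has {2, 4, 6, 7} and column 6 has {1, 2, 3, 4, 6, 7}, leaving only 5.
Row 5, column 4: row 5 has {1, 3, 4, 5, 6, 7} and column 4 has {4, 5, 6, 7}, leaving only 2.
Row 6, column 4: row 6 has {2, 3, 5, 6, 7} and column 4 has {2, 4, 5, 6, 7}, leaving only 1.
Row 4, column 4: row 4 has {2, 4, 5, 6, 7} and column 4 has {1, 2, 4, 5, 6, 7}, leaving only 3.
Row 4, column 7: row 4 has {2, 3, 4, 5, 6, 7} and column 7 has {2, 4, 5, 6, 7}, leaving only 1.
So row 4 reads: 2 6 4 3 7 5 1.

2 6 4 3 7 5 1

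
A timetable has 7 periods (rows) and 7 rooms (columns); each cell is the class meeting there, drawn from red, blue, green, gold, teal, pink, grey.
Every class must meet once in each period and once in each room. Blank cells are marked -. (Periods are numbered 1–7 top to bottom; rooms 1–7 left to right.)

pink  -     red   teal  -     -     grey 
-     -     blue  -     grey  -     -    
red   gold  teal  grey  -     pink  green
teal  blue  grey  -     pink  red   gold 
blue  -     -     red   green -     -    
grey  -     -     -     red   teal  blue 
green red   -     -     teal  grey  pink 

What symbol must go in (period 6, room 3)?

Period 1, room 2: period 1 has {red, teal, pink, grey} and room 2 has {red, blue, gold}, leaving only green.
Period 2, room 1: period 2 has {blue, grey} and room 1 has {red, blue, green, teal, pink, grey}, leaving only gold.
Period 2, room 6: period 2 has {blue, gold, grey} and room 6 has {red, teal, pink, grey}, leaving only green.
Period 2, room 4: period 2 has {blue, green, gold, grey} and room 4 has {red, teal, grey}, leaving only pink.
Period 2, room 2: period 2 has {blue, green, gold, pink, grey} and room 2 has {red, blue, green, gold}, leaving only teal.
Period 2, room 7: period 2 has {blue, green, gold, teal, pink, grey} and room 7 has {blue, green, gold, pink, grey}, leaving only red.
Period 3, room 5: period 3 has {red, green, gold, teal, pink, grey} and room 5 has {red, green, teal, pink, grey}, leaving only blue.
Period 1, room 5: period 1 has {red, green, teal, pink, grey} and room 5 has {red, blue, green, teal, pink, grey}, leaving only gold.
Period 1, room 6: period 1 has {red, green, gold, teal, pink, grey} and room 6 has {red, green, teal, pink, grey}, leaving only blue.
Period 4, room 4: period 4 has {red, blue, gold, teal, pink, grey} and room 4 has {red, teal, pink, grey}, leaving only green.
Period 5, room 6: period 5 has {red, blue, green} and room 6 has {red, blue, green, teal, pink, grey}, leaving only gold.
Period 5, room 3: period 5 has {red, blue, green, gold} and room 3 has {red, blue, teal, grey}, leaving only pink.
Period 5, room 2: period 5 has {red, blue, green, gold, pink} and room 2 has {red, blue, green, gold, teal}, leaving only grey.
Period 5, room 7: period 5 has {red, blue, green, gold, pink, grey} and room 7 has {red, blue, green, gold, pink, grey}, leaving only teal.
Period 6, room 2: period 6 has {red, blue, teal, grey} and room 2 has {red, blue, green, gold, teal, grey}, leaving only pink.
Period 6, room 4: period 6 has {red, blue, teal, pink, grey} and room 4 has {red, green, teal, pink, grey}, leaving only gold.
Period 6 already has {red, blue, gold, teal, pink, grey} and room 3 already has {red, blue, teal, pink, grey}, so period 6, room 3 must be green.

green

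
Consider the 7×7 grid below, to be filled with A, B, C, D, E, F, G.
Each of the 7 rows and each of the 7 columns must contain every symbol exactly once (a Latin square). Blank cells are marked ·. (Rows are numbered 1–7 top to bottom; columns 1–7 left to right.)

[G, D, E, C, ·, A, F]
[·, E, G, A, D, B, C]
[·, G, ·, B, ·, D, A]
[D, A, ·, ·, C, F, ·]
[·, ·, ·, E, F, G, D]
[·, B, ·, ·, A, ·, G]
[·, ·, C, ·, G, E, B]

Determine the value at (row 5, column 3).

Row 1, column 5: row 1 has {A, C, D, E, F, G} and column 5 has {A, C, D, F, G}, leaving only B.
Row 2, column 1: row 2 has {A, B, C, D, E, G} and column 1 has {D, G}, leaving only F.
Row 3, column 3: row 3 has {A, B, D, G} and column 3 has {C, E, G}, leaving only F.
Row 3, column 5: row 3 has {A, B, D, F, G} and column 5 has {A, B, C, D, F, G}, leaving only E.
Row 3, column 1: row 3 has {A, B, D, E, F, G} and column 1 has {D, F, G}, leaving only C.
Row 4, column 3: row 4 has {A, C, D, F} and column 3 has {C, E, F, G}, leaving only B.
Row 5 already has {D, E, F, G} and column 3 already has {B, C, E, F, G}, so row 5, column 3 must be A.

A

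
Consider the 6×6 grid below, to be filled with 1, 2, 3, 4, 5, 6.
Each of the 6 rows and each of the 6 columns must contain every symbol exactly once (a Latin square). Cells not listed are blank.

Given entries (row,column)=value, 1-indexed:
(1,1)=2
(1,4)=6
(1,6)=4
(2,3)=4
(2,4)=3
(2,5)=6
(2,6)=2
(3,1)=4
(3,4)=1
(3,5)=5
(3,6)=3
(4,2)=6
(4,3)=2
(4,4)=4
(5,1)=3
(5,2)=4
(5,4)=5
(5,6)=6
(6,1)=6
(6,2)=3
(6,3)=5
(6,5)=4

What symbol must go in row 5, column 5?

2

Row 3, column 2: row 3 has {1, 3, 4, 5} and column 2 has {3, 4, 6}, leaving only 2.
Row 3, column 3: row 3 has {1, 2, 3, 4, 5} and column 3 has {2, 4, 5}, leaving only 6.
Row 5, column 3: row 5 has {3, 4, 5, 6} and column 3 has {2, 4, 5, 6}, leaving only 1.
Row 5 already has {1, 3, 4, 5, 6} and column 5 already has {4, 5, 6}, so row 5, column 5 must be 2.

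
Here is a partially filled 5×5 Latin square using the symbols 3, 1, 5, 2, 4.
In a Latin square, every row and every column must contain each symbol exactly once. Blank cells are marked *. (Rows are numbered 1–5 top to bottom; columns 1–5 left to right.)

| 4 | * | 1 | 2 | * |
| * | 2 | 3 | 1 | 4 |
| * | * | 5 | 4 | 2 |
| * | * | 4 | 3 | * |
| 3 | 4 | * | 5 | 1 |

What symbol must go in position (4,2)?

1

Row 2, column 1: row 2 has {3, 1, 2, 4} and column 1 has {3, 4}, leaving only 5.
Row 3, column 1: row 3 has {5, 2, 4} and column 1 has {3, 5, 4}, leaving only 1.
Row 3, column 2: row 3 has {1, 5, 2, 4} and column 2 has {2, 4}, leaving only 3.
Row 1, column 2: row 1 has {1, 2, 4} and column 2 has {3, 2, 4}, leaving only 5.
Row 4 already has {3, 4} and column 2 already has {3, 5, 2, 4}, so row 4, column 2 must be 1.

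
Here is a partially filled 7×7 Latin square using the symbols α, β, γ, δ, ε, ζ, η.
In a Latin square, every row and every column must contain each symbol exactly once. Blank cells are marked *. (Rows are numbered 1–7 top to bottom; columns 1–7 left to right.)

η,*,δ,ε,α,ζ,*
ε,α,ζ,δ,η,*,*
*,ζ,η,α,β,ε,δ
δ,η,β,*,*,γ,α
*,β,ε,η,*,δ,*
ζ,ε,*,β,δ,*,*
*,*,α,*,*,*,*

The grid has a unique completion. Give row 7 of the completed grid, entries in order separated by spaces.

β δ α γ ζ η ε

Row 1, column 2: row 1 has {α, δ, ε, ζ, η} and column 2 has {α, β, ε, ζ, η}, leaving only γ.
Row 7, column 2: row 7 has {α} and column 2 has {α, β, γ, ε, ζ, η}, leaving only δ.
Row 1, column 7: row 1 has {α, γ, δ, ε, ζ, η} and column 7 has {α, δ}, leaving only β.
Row 2, column 6: row 2 has {α, δ, ε, ζ, η} and column 6 has {γ, δ, ε, ζ}, leaving only β.
Row 7, column 6: row 7 has {α, δ} and column 6 has {β, γ, δ, ε, ζ}, leaving only η.
Row 2, column 7: row 2 has {α, β, δ, ε, ζ, η} and column 7 has {α, β, δ}, leaving only γ.
Row 3, column 1: row 3 has {α, β, δ, ε, ζ, η} and column 1 has {δ, ε, ζ, η}, leaving only γ.
Row 7, column 1: row 7 has {α, δ, η} and column 1 has {γ, δ, ε, ζ, η}, leaving only β.
Row 4, column 4: row 4 has {α, β, γ, δ, η} and column 4 has {α, β, δ, ε, η}, leaving only ζ.
Row 7, column 4: row 7 has {α, β, δ, η} and column 4 has {α, β, δ, ε, ζ, η}, leaving only γ.
Row 4, column 5: row 4 has {α, β, γ, δ, ζ, η} and column 5 has {α, β, δ, η}, leaving only ε.
Row 7, column 5: row 7 has {α, β, γ, δ, η} and column 5 has {α, β, δ, ε, η}, leaving only ζ.
Row 7, column 7: row 7 has {α, β, γ, δ, ζ, η} and column 7 has {α, β, γ, δ}, leaving only ε.
So row 7 reads: β δ α γ ζ η ε.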